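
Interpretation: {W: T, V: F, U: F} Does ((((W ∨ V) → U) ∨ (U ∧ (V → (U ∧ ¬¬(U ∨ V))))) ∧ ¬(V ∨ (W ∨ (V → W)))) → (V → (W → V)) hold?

T

Substituting W=T, V=F, U=F:
W ∨ V = T ∨ F = T
(W ∨ V) → U = T → F = F
U ∨ V = F ∨ F = F
¬(U ∨ V) = ¬F = T
¬¬(U ∨ V) = ¬T = F
U ∧ ¬¬(U ∨ V) = F ∧ F = F
V → (U ∧ ¬¬(U ∨ V)) = F → F = T
U ∧ (V → (U ∧ ¬¬(U ∨ V))) = F ∧ T = F
((W ∨ V) → U) ∨ (U ∧ (V → (U ∧ ¬¬(U ∨ V)))) = F ∨ F = F
V → W = F → T = T
W ∨ (V → W) = T ∨ T = T
V ∨ (W ∨ (V → W)) = F ∨ T = T
¬(V ∨ (W ∨ (V → W))) = ¬T = F
(((W ∨ V) → U) ∨ (U ∧ (V → (U ∧ ¬¬(U ∨ V))))) ∧ ¬(V ∨ (W ∨ (V → W))) = F ∧ F = F
W → V = T → F = F
V → (W → V) = F → F = T
((((W ∨ V) → U) ∨ (U ∧ (V → (U ∧ ¬¬(U ∨ V))))) ∧ ¬(V ∨ (W ∨ (V → W)))) → (V → (W → V)) = F → T = T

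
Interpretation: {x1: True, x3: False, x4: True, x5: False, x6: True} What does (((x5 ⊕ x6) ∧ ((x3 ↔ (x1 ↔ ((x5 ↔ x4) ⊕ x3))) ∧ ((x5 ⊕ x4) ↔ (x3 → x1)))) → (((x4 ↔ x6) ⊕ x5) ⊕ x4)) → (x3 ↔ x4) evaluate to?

True

Substituting x1=True, x3=False, x4=True, x5=False, x6=True:
x5 ⊕ x6 = False ⊕ True = True
x5 ↔ x4 = False ↔ True = False
(x5 ↔ x4) ⊕ x3 = False ⊕ False = False
x1 ↔ ((x5 ↔ x4) ⊕ x3) = True ↔ False = False
x3 ↔ (x1 ↔ ((x5 ↔ x4) ⊕ x3)) = False ↔ False = True
x5 ⊕ x4 = False ⊕ True = True
x3 → x1 = False → True = True
(x5 ⊕ x4) ↔ (x3 → x1) = True ↔ True = True
(x3 ↔ (x1 ↔ ((x5 ↔ x4) ⊕ x3))) ∧ ((x5 ⊕ x4) ↔ (x3 → x1)) = True ∧ True = True
(x5 ⊕ x6) ∧ ((x3 ↔ (x1 ↔ ((x5 ↔ x4) ⊕ x3))) ∧ ((x5 ⊕ x4) ↔ (x3 → x1))) = True ∧ True = True
x4 ↔ x6 = True ↔ True = True
(x4 ↔ x6) ⊕ x5 = True ⊕ False = True
((x4 ↔ x6) ⊕ x5) ⊕ x4 = True ⊕ True = False
((x5 ⊕ x6) ∧ ((x3 ↔ (x1 ↔ ((x5 ↔ x4) ⊕ x3))) ∧ ((x5 ⊕ x4) ↔ (x3 → x1)))) → (((x4 ↔ x6) ⊕ x5) ⊕ x4) = True → False = False
x3 ↔ x4 = False ↔ True = False
(((x5 ⊕ x6) ∧ ((x3 ↔ (x1 ↔ ((x5 ↔ x4) ⊕ x3))) ∧ ((x5 ⊕ x4) ↔ (x3 → x1)))) → (((x4 ↔ x6) ⊕ x5) ⊕ x4)) → (x3 ↔ x4) = False → False = True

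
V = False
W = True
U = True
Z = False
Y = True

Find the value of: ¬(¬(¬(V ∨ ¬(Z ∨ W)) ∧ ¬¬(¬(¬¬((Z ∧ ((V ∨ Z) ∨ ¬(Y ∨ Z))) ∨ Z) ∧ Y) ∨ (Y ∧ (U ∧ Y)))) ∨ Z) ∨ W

True

Substituting V=False, W=True, U=True, Z=False, Y=True:
Z ∨ W = False ∨ True = True
¬(Z ∨ W) = ¬True = False
V ∨ ¬(Z ∨ W) = False ∨ False = False
¬(V ∨ ¬(Z ∨ W)) = ¬False = True
V ∨ Z = False ∨ False = False
Y ∨ Z = True ∨ False = True
¬(Y ∨ Z) = ¬True = False
(V ∨ Z) ∨ ¬(Y ∨ Z) = False ∨ False = False
Z ∧ ((V ∨ Z) ∨ ¬(Y ∨ Z)) = False ∧ False = False
(Z ∧ ((V ∨ Z) ∨ ¬(Y ∨ Z))) ∨ Z = False ∨ False = False
¬((Z ∧ ((V ∨ Z) ∨ ¬(Y ∨ Z))) ∨ Z) = ¬False = True
¬¬((Z ∧ ((V ∨ Z) ∨ ¬(Y ∨ Z))) ∨ Z) = ¬True = False
¬¬((Z ∧ ((V ∨ Z) ∨ ¬(Y ∨ Z))) ∨ Z) ∧ Y = False ∧ True = False
¬(¬¬((Z ∧ ((V ∨ Z) ∨ ¬(Y ∨ Z))) ∨ Z) ∧ Y) = ¬False = True
U ∧ Y = True ∧ True = True
Y ∧ (U ∧ Y) = True ∧ True = True
¬(¬¬((Z ∧ ((V ∨ Z) ∨ ¬(Y ∨ Z))) ∨ Z) ∧ Y) ∨ (Y ∧ (U ∧ Y)) = True ∨ True = True
¬(¬(¬¬((Z ∧ ((V ∨ Z) ∨ ¬(Y ∨ Z))) ∨ Z) ∧ Y) ∨ (Y ∧ (U ∧ Y))) = ¬True = False
¬¬(¬(¬¬((Z ∧ ((V ∨ Z) ∨ ¬(Y ∨ Z))) ∨ Z) ∧ Y) ∨ (Y ∧ (U ∧ Y))) = ¬False = True
¬(V ∨ ¬(Z ∨ W)) ∧ ¬¬(¬(¬¬((Z ∧ ((V ∨ Z) ∨ ¬(Y ∨ Z))) ∨ Z) ∧ Y) ∨ (Y ∧ (U ∧ Y))) = True ∧ True = True
¬(¬(V ∨ ¬(Z ∨ W)) ∧ ¬¬(¬(¬¬((Z ∧ ((V ∨ Z) ∨ ¬(Y ∨ Z))) ∨ Z) ∧ Y) ∨ (Y ∧ (U ∧ Y)))) = ¬True = False
¬(¬(V ∨ ¬(Z ∨ W)) ∧ ¬¬(¬(¬¬((Z ∧ ((V ∨ Z) ∨ ¬(Y ∨ Z))) ∨ Z) ∧ Y) ∨ (Y ∧ (U ∧ Y)))) ∨ Z = False ∨ False = False
¬(¬(¬(V ∨ ¬(Z ∨ W)) ∧ ¬¬(¬(¬¬((Z ∧ ((V ∨ Z) ∨ ¬(Y ∨ Z))) ∨ Z) ∧ Y) ∨ (Y ∧ (U ∧ Y)))) ∨ Z) = ¬False = True
¬(¬(¬(V ∨ ¬(Z ∨ W)) ∧ ¬¬(¬(¬¬((Z ∧ ((V ∨ Z) ∨ ¬(Y ∨ Z))) ∨ Z) ∧ Y) ∨ (Y ∧ (U ∧ Y)))) ∨ Z) ∨ W = True ∨ True = True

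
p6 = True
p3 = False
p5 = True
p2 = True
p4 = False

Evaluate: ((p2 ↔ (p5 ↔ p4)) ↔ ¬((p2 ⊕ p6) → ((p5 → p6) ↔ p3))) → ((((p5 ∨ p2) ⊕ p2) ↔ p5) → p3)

p5 ↔ p4 = True ↔ False = False
p2 ↔ (p5 ↔ p4) = True ↔ False = False
p2 ⊕ p6 = True ⊕ True = False
p5 → p6 = True → True = True
(p5 → p6) ↔ p3 = True ↔ False = False
(p2 ⊕ p6) → ((p5 → p6) ↔ p3) = False → False = True
¬((p2 ⊕ p6) → ((p5 → p6) ↔ p3)) = ¬True = False
(p2 ↔ (p5 ↔ p4)) ↔ ¬((p2 ⊕ p6) → ((p5 → p6) ↔ p3)) = False ↔ False = True
p5 ∨ p2 = True ∨ True = True
(p5 ∨ p2) ⊕ p2 = True ⊕ True = False
((p5 ∨ p2) ⊕ p2) ↔ p5 = False ↔ True = False
(((p5 ∨ p2) ⊕ p2) ↔ p5) → p3 = False → False = True
((p2 ↔ (p5 ↔ p4)) ↔ ¬((p2 ⊕ p6) → ((p5 → p6) ↔ p3))) → ((((p5 ∨ p2) ⊕ p2) ↔ p5) → p3) = True → True = True

True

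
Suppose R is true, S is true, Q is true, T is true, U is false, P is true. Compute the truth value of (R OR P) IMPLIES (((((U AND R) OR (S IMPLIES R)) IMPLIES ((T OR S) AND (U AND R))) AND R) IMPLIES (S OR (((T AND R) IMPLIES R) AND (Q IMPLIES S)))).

R OR P = True OR True = True
U AND R = False AND True = False
S IMPLIES R = True IMPLIES True = True
(U AND R) OR (S IMPLIES R) = False OR True = True
T OR S = True OR True = True
U AND R = False AND True = False
(T OR S) AND (U AND R) = True AND False = False
((U AND R) OR (S IMPLIES R)) IMPLIES ((T OR S) AND (U AND R)) = True IMPLIES False = False
(((U AND R) OR (S IMPLIES R)) IMPLIES ((T OR S) AND (U AND R))) AND R = False AND True = False
T AND R = True AND True = True
(T AND R) IMPLIES R = True IMPLIES True = True
Q IMPLIES S = True IMPLIES True = True
((T AND R) IMPLIES R) AND (Q IMPLIES S) = True AND True = True
S OR (((T AND R) IMPLIES R) AND (Q IMPLIES S)) = True OR True = True
((((U AND R) OR (S IMPLIES R)) IMPLIES ((T OR S) AND (U AND R))) AND R) IMPLIES (S OR (((T AND R) IMPLIES R) AND (Q IMPLIES S))) = False IMPLIES True = True
(R OR P) IMPLIES (((((U AND R) OR (S IMPLIES R)) IMPLIES ((T OR S) AND (U AND R))) AND R) IMPLIES (S OR (((T AND R) IMPLIES R) AND (Q IMPLIES S)))) = True IMPLIES True = True

True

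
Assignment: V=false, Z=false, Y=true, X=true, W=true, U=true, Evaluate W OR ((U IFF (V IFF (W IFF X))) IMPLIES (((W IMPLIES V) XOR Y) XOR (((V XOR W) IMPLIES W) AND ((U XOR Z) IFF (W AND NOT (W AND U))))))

true

W IFF X = true IFF true = true
V IFF (W IFF X) = false IFF true = false
U IFF (V IFF (W IFF X)) = true IFF false = false
W IMPLIES V = true IMPLIES false = false
(W IMPLIES V) XOR Y = false XOR true = true
V XOR W = false XOR true = true
(V XOR W) IMPLIES W = true IMPLIES true = true
U XOR Z = true XOR false = true
W AND U = true AND true = true
NOT (W AND U) = NOT true = false
W AND NOT (W AND U) = true AND false = false
(U XOR Z) IFF (W AND NOT (W AND U)) = true IFF false = false
((V XOR W) IMPLIES W) AND ((U XOR Z) IFF (W AND NOT (W AND U))) = true AND false = false
((W IMPLIES V) XOR Y) XOR (((V XOR W) IMPLIES W) AND ((U XOR Z) IFF (W AND NOT (W AND U)))) = true XOR false = true
(U IFF (V IFF (W IFF X))) IMPLIES (((W IMPLIES V) XOR Y) XOR (((V XOR W) IMPLIES W) AND ((U XOR Z) IFF (W AND NOT (W AND U))))) = false IMPLIES true = true
W OR ((U IFF (V IFF (W IFF X))) IMPLIES (((W IMPLIES V) XOR Y) XOR (((V XOR W) IMPLIES W) AND ((U XOR Z) IFF (W AND NOT (W AND U)))))) = true OR true = true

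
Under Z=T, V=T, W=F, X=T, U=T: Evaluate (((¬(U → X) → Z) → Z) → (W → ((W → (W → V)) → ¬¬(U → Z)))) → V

T

U → X = T → T = T
¬(U → X) = ¬T = F
¬(U → X) → Z = F → T = T
(¬(U → X) → Z) → Z = T → T = T
W → V = F → T = T
W → (W → V) = F → T = T
U → Z = T → T = T
¬(U → Z) = ¬T = F
¬¬(U → Z) = ¬F = T
(W → (W → V)) → ¬¬(U → Z) = T → T = T
W → ((W → (W → V)) → ¬¬(U → Z)) = F → T = T
((¬(U → X) → Z) → Z) → (W → ((W → (W → V)) → ¬¬(U → Z))) = T → T = T
(((¬(U → X) → Z) → Z) → (W → ((W → (W → V)) → ¬¬(U → Z)))) → V = T → T = T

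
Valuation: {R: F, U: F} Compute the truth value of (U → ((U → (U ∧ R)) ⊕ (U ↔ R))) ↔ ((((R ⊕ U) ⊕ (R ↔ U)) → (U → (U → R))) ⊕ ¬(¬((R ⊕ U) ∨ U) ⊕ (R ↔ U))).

F

U ∧ R = F ∧ F = F
U → (U ∧ R) = F → F = T
U ↔ R = F ↔ F = T
(U → (U ∧ R)) ⊕ (U ↔ R) = T ⊕ T = F
U → ((U → (U ∧ R)) ⊕ (U ↔ R)) = F → F = T
R ⊕ U = F ⊕ F = F
R ↔ U = F ↔ F = T
(R ⊕ U) ⊕ (R ↔ U) = F ⊕ T = T
U → R = F → F = T
U → (U → R) = F → T = T
((R ⊕ U) ⊕ (R ↔ U)) → (U → (U → R)) = T → T = T
R ⊕ U = F ⊕ F = F
(R ⊕ U) ∨ U = F ∨ F = F
¬((R ⊕ U) ∨ U) = ¬F = T
R ↔ U = F ↔ F = T
¬((R ⊕ U) ∨ U) ⊕ (R ↔ U) = T ⊕ T = F
¬(¬((R ⊕ U) ∨ U) ⊕ (R ↔ U)) = ¬F = T
(((R ⊕ U) ⊕ (R ↔ U)) → (U → (U → R))) ⊕ ¬(¬((R ⊕ U) ∨ U) ⊕ (R ↔ U)) = T ⊕ T = F
(U → ((U → (U ∧ R)) ⊕ (U ↔ R))) ↔ ((((R ⊕ U) ⊕ (R ↔ U)) → (U → (U → R))) ⊕ ¬(¬((R ⊕ U) ∨ U) ⊕ (R ↔ U))) = T ↔ F = F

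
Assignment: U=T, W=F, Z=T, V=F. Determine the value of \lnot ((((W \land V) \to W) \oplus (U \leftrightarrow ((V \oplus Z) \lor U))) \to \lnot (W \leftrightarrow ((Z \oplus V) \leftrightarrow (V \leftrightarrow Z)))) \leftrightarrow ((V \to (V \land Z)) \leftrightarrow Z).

F

W \land V = F \land F = F
(W \land V) \to W = F \to F = T
V \oplus Z = F \oplus T = T
(V \oplus Z) \lor U = T \lor T = T
U \leftrightarrow ((V \oplus Z) \lor U) = T \leftrightarrow T = T
((W \land V) \to W) \oplus (U \leftrightarrow ((V \oplus Z) \lor U)) = T \oplus T = F
Z \oplus V = T \oplus F = T
V \leftrightarrow Z = F \leftrightarrow T = F
(Z \oplus V) \leftrightarrow (V \leftrightarrow Z) = T \leftrightarrow F = F
W \leftrightarrow ((Z \oplus V) \leftrightarrow (V \leftrightarrow Z)) = F \leftrightarrow F = T
\lnot (W \leftrightarrow ((Z \oplus V) \leftrightarrow (V \leftrightarrow Z))) = \lnot T = F
(((W \land V) \to W) \oplus (U \leftrightarrow ((V \oplus Z) \lor U))) \to \lnot (W \leftrightarrow ((Z \oplus V) \leftrightarrow (V \leftrightarrow Z))) = F \to F = T
\lnot ((((W \land V) \to W) \oplus (U \leftrightarrow ((V \oplus Z) \lor U))) \to \lnot (W \leftrightarrow ((Z \oplus V) \leftrightarrow (V \leftrightarrow Z)))) = \lnot T = F
V \land Z = F \land T = F
V \to (V \land Z) = F \to F = T
(V \to (V \land Z)) \leftrightarrow Z = T \leftrightarrow T = T
\lnot ((((W \land V) \to W) \oplus (U \leftrightarrow ((V \oplus Z) \lor U))) \to \lnot (W \leftrightarrow ((Z \oplus V) \leftrightarrow (V \leftrightarrow Z)))) \leftrightarrow ((V \to (V \land Z)) \leftrightarrow Z) = F \leftrightarrow T = F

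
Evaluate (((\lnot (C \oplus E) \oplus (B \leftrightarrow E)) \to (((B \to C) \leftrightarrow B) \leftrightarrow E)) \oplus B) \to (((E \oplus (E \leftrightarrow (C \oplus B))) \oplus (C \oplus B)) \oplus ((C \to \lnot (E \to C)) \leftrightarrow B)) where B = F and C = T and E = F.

C \oplus E = T \oplus F = T
\lnot (C \oplus E) = \lnot T = F
B \leftrightarrow E = F \leftrightarrow F = T
\lnot (C \oplus E) \oplus (B \leftrightarrow E) = F \oplus T = T
B \to C = F \to T = T
(B \to C) \leftrightarrow B = T \leftrightarrow F = F
((B \to C) \leftrightarrow B) \leftrightarrow E = F \leftrightarrow F = T
(\lnot (C \oplus E) \oplus (B \leftrightarrow E)) \to (((B \to C) \leftrightarrow B) \leftrightarrow E) = T \to T = T
((\lnot (C \oplus E) \oplus (B \leftrightarrow E)) \to (((B \to C) \leftrightarrow B) \leftrightarrow E)) \oplus B = T \oplus F = T
C \oplus B = T \oplus F = T
E \leftrightarrow (C \oplus B) = F \leftrightarrow T = F
E \oplus (E \leftrightarrow (C \oplus B)) = F \oplus F = F
C \oplus B = T \oplus F = T
(E \oplus (E \leftrightarrow (C \oplus B))) \oplus (C \oplus B) = F \oplus T = T
E \to C = F \to T = T
\lnot (E \to C) = \lnot T = F
C \to \lnot (E \to C) = T \to F = F
(C \to \lnot (E \to C)) \leftrightarrow B = F \leftrightarrow F = T
((E \oplus (E \leftrightarrow (C \oplus B))) \oplus (C \oplus B)) \oplus ((C \to \lnot (E \to C)) \leftrightarrow B) = T \oplus T = F
(((\lnot (C \oplus E) \oplus (B \leftrightarrow E)) \to (((B \to C) \leftrightarrow B) \leftrightarrow E)) \oplus B) \to (((E \oplus (E \leftrightarrow (C \oplus B))) \oplus (C \oplus B)) \oplus ((C \to \lnot (E \to C)) \leftrightarrow B)) = T \to F = F

F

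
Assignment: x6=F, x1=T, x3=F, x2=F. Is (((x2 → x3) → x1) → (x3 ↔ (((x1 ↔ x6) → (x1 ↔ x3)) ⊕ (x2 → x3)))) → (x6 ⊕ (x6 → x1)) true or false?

Substituting x6=F, x1=T, x3=F, x2=F:
x2 → x3 = F → F = T
(x2 → x3) → x1 = T → T = T
x1 ↔ x6 = T ↔ F = F
x1 ↔ x3 = T ↔ F = F
(x1 ↔ x6) → (x1 ↔ x3) = F → F = T
x2 → x3 = F → F = T
((x1 ↔ x6) → (x1 ↔ x3)) ⊕ (x2 → x3) = T ⊕ T = F
x3 ↔ (((x1 ↔ x6) → (x1 ↔ x3)) ⊕ (x2 → x3)) = F ↔ F = T
((x2 → x3) → x1) → (x3 ↔ (((x1 ↔ x6) → (x1 ↔ x3)) ⊕ (x2 → x3))) = T → T = T
x6 → x1 = F → T = T
x6 ⊕ (x6 → x1) = F ⊕ T = T
(((x2 → x3) → x1) → (x3 ↔ (((x1 ↔ x6) → (x1 ↔ x3)) ⊕ (x2 → x3)))) → (x6 ⊕ (x6 → x1)) = T → T = T

T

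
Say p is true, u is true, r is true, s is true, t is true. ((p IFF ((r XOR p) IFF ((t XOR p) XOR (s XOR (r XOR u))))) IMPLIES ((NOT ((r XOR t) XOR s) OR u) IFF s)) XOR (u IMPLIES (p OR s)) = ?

Substituting p=True, u=True, r=True, s=True, t=True:
r XOR p = True XOR True = False
t XOR p = True XOR True = False
r XOR u = True XOR True = False
s XOR (r XOR u) = True XOR False = True
(t XOR p) XOR (s XOR (r XOR u)) = False XOR True = True
(r XOR p) IFF ((t XOR p) XOR (s XOR (r XOR u))) = False IFF True = False
p IFF ((r XOR p) IFF ((t XOR p) XOR (s XOR (r XOR u)))) = True IFF False = False
r XOR t = True XOR True = False
(r XOR t) XOR s = False XOR True = True
NOT ((r XOR t) XOR s) = NOT True = False
NOT ((r XOR t) XOR s) OR u = False OR True = True
(NOT ((r XOR t) XOR s) OR u) IFF s = True IFF True = True
(p IFF ((r XOR p) IFF ((t XOR p) XOR (s XOR (r XOR u))))) IMPLIES ((NOT ((r XOR t) XOR s) OR u) IFF s) = False IMPLIES True = True
p OR s = True OR True = True
u IMPLIES (p OR s) = True IMPLIES True = True
((p IFF ((r XOR p) IFF ((t XOR p) XOR (s XOR (r XOR u))))) IMPLIES ((NOT ((r XOR t) XOR s) OR u) IFF s)) XOR (u IMPLIES (p OR s)) = True XOR True = False

False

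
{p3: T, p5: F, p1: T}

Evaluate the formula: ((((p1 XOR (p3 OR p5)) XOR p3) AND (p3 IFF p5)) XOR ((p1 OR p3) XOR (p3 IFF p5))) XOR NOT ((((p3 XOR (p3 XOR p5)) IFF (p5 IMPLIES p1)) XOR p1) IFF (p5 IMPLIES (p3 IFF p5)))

p3 OR p5 = T OR F = T
p1 XOR (p3 OR p5) = T XOR T = F
(p1 XOR (p3 OR p5)) XOR p3 = F XOR T = T
p3 IFF p5 = T IFF F = F
((p1 XOR (p3 OR p5)) XOR p3) AND (p3 IFF p5) = T AND F = F
p1 OR p3 = T OR T = T
p3 IFF p5 = T IFF F = F
(p1 OR p3) XOR (p3 IFF p5) = T XOR F = T
(((p1 XOR (p3 OR p5)) XOR p3) AND (p3 IFF p5)) XOR ((p1 OR p3) XOR (p3 IFF p5)) = F XOR T = T
p3 XOR p5 = T XOR F = T
p3 XOR (p3 XOR p5) = T XOR T = F
p5 IMPLIES p1 = F IMPLIES T = T
(p3 XOR (p3 XOR p5)) IFF (p5 IMPLIES p1) = F IFF T = F
((p3 XOR (p3 XOR p5)) IFF (p5 IMPLIES p1)) XOR p1 = F XOR T = T
p3 IFF p5 = T IFF F = F
p5 IMPLIES (p3 IFF p5) = F IMPLIES F = T
(((p3 XOR (p3 XOR p5)) IFF (p5 IMPLIES p1)) XOR p1) IFF (p5 IMPLIES (p3 IFF p5)) = T IFF T = T
NOT ((((p3 XOR (p3 XOR p5)) IFF (p5 IMPLIES p1)) XOR p1) IFF (p5 IMPLIES (p3 IFF p5))) = NOT T = F
((((p1 XOR (p3 OR p5)) XOR p3) AND (p3 IFF p5)) XOR ((p1 OR p3) XOR (p3 IFF p5))) XOR NOT ((((p3 XOR (p3 XOR p5)) IFF (p5 IMPLIES p1)) XOR p1) IFF (p5 IMPLIES (p3 IFF p5))) = T XOR F = T

T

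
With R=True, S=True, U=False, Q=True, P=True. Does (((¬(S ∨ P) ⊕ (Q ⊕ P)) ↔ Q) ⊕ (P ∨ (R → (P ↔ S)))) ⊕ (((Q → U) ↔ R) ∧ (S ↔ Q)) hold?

S ∨ P = True ∨ True = True
¬(S ∨ P) = ¬True = False
Q ⊕ P = True ⊕ True = False
¬(S ∨ P) ⊕ (Q ⊕ P) = False ⊕ False = False
(¬(S ∨ P) ⊕ (Q ⊕ P)) ↔ Q = False ↔ True = False
P ↔ S = True ↔ True = True
R → (P ↔ S) = True → True = True
P ∨ (R → (P ↔ S)) = True ∨ True = True
((¬(S ∨ P) ⊕ (Q ⊕ P)) ↔ Q) ⊕ (P ∨ (R → (P ↔ S))) = False ⊕ True = True
Q → U = True → False = False
(Q → U) ↔ R = False ↔ True = False
S ↔ Q = True ↔ True = True
((Q → U) ↔ R) ∧ (S ↔ Q) = False ∧ True = False
(((¬(S ∨ P) ⊕ (Q ⊕ P)) ↔ Q) ⊕ (P ∨ (R → (P ↔ S)))) ⊕ (((Q → U) ↔ R) ∧ (S ↔ Q)) = True ⊕ False = True

True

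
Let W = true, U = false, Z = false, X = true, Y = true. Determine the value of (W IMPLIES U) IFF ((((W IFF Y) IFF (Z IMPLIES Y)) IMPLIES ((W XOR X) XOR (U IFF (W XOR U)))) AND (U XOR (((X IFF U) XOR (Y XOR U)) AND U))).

W IMPLIES U = true IMPLIES false = false
W IFF Y = true IFF true = true
Z IMPLIES Y = false IMPLIES true = true
(W IFF Y) IFF (Z IMPLIES Y) = true IFF true = true
W XOR X = true XOR true = false
W XOR U = true XOR false = true
U IFF (W XOR U) = false IFF true = false
(W XOR X) XOR (U IFF (W XOR U)) = false XOR false = false
((W IFF Y) IFF (Z IMPLIES Y)) IMPLIES ((W XOR X) XOR (U IFF (W XOR U))) = true IMPLIES false = false
X IFF U = true IFF false = false
Y XOR U = true XOR false = true
(X IFF U) XOR (Y XOR U) = false XOR true = true
((X IFF U) XOR (Y XOR U)) AND U = true AND false = false
U XOR (((X IFF U) XOR (Y XOR U)) AND U) = false XOR false = false
(((W IFF Y) IFF (Z IMPLIES Y)) IMPLIES ((W XOR X) XOR (U IFF (W XOR U)))) AND (U XOR (((X IFF U) XOR (Y XOR U)) AND U)) = false AND false = false
(W IMPLIES U) IFF ((((W IFF Y) IFF (Z IMPLIES Y)) IMPLIES ((W XOR X) XOR (U IFF (W XOR U)))) AND (U XOR (((X IFF U) XOR (Y XOR U)) AND U))) = false IFF false = true

true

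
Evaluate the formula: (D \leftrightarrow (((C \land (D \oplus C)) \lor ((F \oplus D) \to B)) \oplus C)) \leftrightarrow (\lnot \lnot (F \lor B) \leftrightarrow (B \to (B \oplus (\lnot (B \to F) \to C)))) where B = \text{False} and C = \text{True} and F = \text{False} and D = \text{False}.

Substituting B=\text{False}, C=\text{True}, F=\text{False}, D=\text{False}:
D \oplus C = \text{False} \oplus \text{True} = \text{True}
C \land (D \oplus C) = \text{True} \land \text{True} = \text{True}
F \oplus D = \text{False} \oplus \text{False} = \text{False}
(F \oplus D) \to B = \text{False} \to \text{False} = \text{True}
(C \land (D \oplus C)) \lor ((F \oplus D) \to B) = \text{True} \lor \text{True} = \text{True}
((C \land (D \oplus C)) \lor ((F \oplus D) \to B)) \oplus C = \text{True} \oplus \text{True} = \text{False}
D \leftrightarrow (((C \land (D \oplus C)) \lor ((F \oplus D) \to B)) \oplus C) = \text{False} \leftrightarrow \text{False} = \text{True}
F \lor B = \text{False} \lor \text{False} = \text{False}
\lnot (F \lor B) = \lnot \text{False} = \text{True}
\lnot \lnot (F \lor B) = \lnot \text{True} = \text{False}
B \to F = \text{False} \to \text{False} = \text{True}
\lnot (B \to F) = \lnot \text{True} = \text{False}
\lnot (B \to F) \to C = \text{False} \to \text{True} = \text{True}
B \oplus (\lnot (B \to F) \to C) = \text{False} \oplus \text{True} = \text{True}
B \to (B \oplus (\lnot (B \to F) \to C)) = \text{False} \to \text{True} = \text{True}
\lnot \lnot (F \lor B) \leftrightarrow (B \to (B \oplus (\lnot (B \to F) \to C))) = \text{False} \leftrightarrow \text{True} = \text{False}
(D \leftrightarrow (((C \land (D \oplus C)) \lor ((F \oplus D) \to B)) \oplus C)) \leftrightarrow (\lnot \lnot (F \lor B) \leftrightarrow (B \to (B \oplus (\lnot (B \to F) \to C)))) = \text{True} \leftrightarrow \text{False} = \text{False}

\text{False}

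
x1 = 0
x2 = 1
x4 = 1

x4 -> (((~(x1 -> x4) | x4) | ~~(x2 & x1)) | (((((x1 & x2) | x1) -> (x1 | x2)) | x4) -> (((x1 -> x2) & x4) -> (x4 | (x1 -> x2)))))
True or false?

1

Substituting x1=0, x2=1, x4=1:
x1 -> x4 = 0 -> 1 = 1
~(x1 -> x4) = ~1 = 0
~(x1 -> x4) | x4 = 0 | 1 = 1
x2 & x1 = 1 & 0 = 0
~(x2 & x1) = ~0 = 1
~~(x2 & x1) = ~1 = 0
(~(x1 -> x4) | x4) | ~~(x2 & x1) = 1 | 0 = 1
x1 & x2 = 0 & 1 = 0
(x1 & x2) | x1 = 0 | 0 = 0
x1 | x2 = 0 | 1 = 1
((x1 & x2) | x1) -> (x1 | x2) = 0 -> 1 = 1
(((x1 & x2) | x1) -> (x1 | x2)) | x4 = 1 | 1 = 1
x1 -> x2 = 0 -> 1 = 1
(x1 -> x2) & x4 = 1 & 1 = 1
x1 -> x2 = 0 -> 1 = 1
x4 | (x1 -> x2) = 1 | 1 = 1
((x1 -> x2) & x4) -> (x4 | (x1 -> x2)) = 1 -> 1 = 1
((((x1 & x2) | x1) -> (x1 | x2)) | x4) -> (((x1 -> x2) & x4) -> (x4 | (x1 -> x2))) = 1 -> 1 = 1
((~(x1 -> x4) | x4) | ~~(x2 & x1)) | (((((x1 & x2) | x1) -> (x1 | x2)) | x4) -> (((x1 -> x2) & x4) -> (x4 | (x1 -> x2)))) = 1 | 1 = 1
x4 -> (((~(x1 -> x4) | x4) | ~~(x2 & x1)) | (((((x1 & x2) | x1) -> (x1 | x2)) | x4) -> (((x1 -> x2) & x4) -> (x4 | (x1 -> x2))))) = 1 -> 1 = 1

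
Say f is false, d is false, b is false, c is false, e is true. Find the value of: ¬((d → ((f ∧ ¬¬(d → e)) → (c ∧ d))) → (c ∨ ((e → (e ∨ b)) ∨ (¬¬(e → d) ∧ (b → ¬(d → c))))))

d → e = False → True = True
¬(d → e) = ¬True = False
¬¬(d → e) = ¬False = True
f ∧ ¬¬(d → e) = False ∧ True = False
c ∧ d = False ∧ False = False
(f ∧ ¬¬(d → e)) → (c ∧ d) = False → False = True
d → ((f ∧ ¬¬(d → e)) → (c ∧ d)) = False → True = True
e ∨ b = True ∨ False = True
e → (e ∨ b) = True → True = True
e → d = True → False = False
¬(e → d) = ¬False = True
¬¬(e → d) = ¬True = False
d → c = False → False = True
¬(d → c) = ¬True = False
b → ¬(d → c) = False → False = True
¬¬(e → d) ∧ (b → ¬(d → c)) = False ∧ True = False
(e → (e ∨ b)) ∨ (¬¬(e → d) ∧ (b → ¬(d → c))) = True ∨ False = True
c ∨ ((e → (e ∨ b)) ∨ (¬¬(e → d) ∧ (b → ¬(d → c)))) = False ∨ True = True
(d → ((f ∧ ¬¬(d → e)) → (c ∧ d))) → (c ∨ ((e → (e ∨ b)) ∨ (¬¬(e → d) ∧ (b → ¬(d → c))))) = True → True = True
¬((d → ((f ∧ ¬¬(d → e)) → (c ∧ d))) → (c ∨ ((e → (e ∨ b)) ∨ (¬¬(e → d) ∧ (b → ¬(d → c)))))) = ¬True = False

False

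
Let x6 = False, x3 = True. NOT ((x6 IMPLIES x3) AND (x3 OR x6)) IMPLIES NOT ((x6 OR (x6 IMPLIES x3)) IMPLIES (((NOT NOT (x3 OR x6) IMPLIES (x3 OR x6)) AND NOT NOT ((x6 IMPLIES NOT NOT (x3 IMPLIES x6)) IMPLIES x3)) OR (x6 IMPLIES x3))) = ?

x6 IMPLIES x3 = False IMPLIES True = True
x3 OR x6 = True OR False = True
(x6 IMPLIES x3) AND (x3 OR x6) = True AND True = True
NOT ((x6 IMPLIES x3) AND (x3 OR x6)) = NOT True = False
x6 IMPLIES x3 = False IMPLIES True = True
x6 OR (x6 IMPLIES x3) = False OR True = True
x3 OR x6 = True OR False = True
NOT (x3 OR x6) = NOT True = False
NOT NOT (x3 OR x6) = NOT False = True
x3 OR x6 = True OR False = True
NOT NOT (x3 OR x6) IMPLIES (x3 OR x6) = True IMPLIES True = True
x3 IMPLIES x6 = True IMPLIES False = False
NOT (x3 IMPLIES x6) = NOT False = True
NOT NOT (x3 IMPLIES x6) = NOT True = False
x6 IMPLIES NOT NOT (x3 IMPLIES x6) = False IMPLIES False = True
(x6 IMPLIES NOT NOT (x3 IMPLIES x6)) IMPLIES x3 = True IMPLIES True = True
NOT ((x6 IMPLIES NOT NOT (x3 IMPLIES x6)) IMPLIES x3) = NOT True = False
NOT NOT ((x6 IMPLIES NOT NOT (x3 IMPLIES x6)) IMPLIES x3) = NOT False = True
(NOT NOT (x3 OR x6) IMPLIES (x3 OR x6)) AND NOT NOT ((x6 IMPLIES NOT NOT (x3 IMPLIES x6)) IMPLIES x3) = True AND True = True
x6 IMPLIES x3 = False IMPLIES True = True
((NOT NOT (x3 OR x6) IMPLIES (x3 OR x6)) AND NOT NOT ((x6 IMPLIES NOT NOT (x3 IMPLIES x6)) IMPLIES x3)) OR (x6 IMPLIES x3) = True OR True = True
(x6 OR (x6 IMPLIES x3)) IMPLIES (((NOT NOT (x3 OR x6) IMPLIES (x3 OR x6)) AND NOT NOT ((x6 IMPLIES NOT NOT (x3 IMPLIES x6)) IMPLIES x3)) OR (x6 IMPLIES x3)) = True IMPLIES True = True
NOT ((x6 OR (x6 IMPLIES x3)) IMPLIES (((NOT NOT (x3 OR x6) IMPLIES (x3 OR x6)) AND NOT NOT ((x6 IMPLIES NOT NOT (x3 IMPLIES x6)) IMPLIES x3)) OR (x6 IMPLIES x3))) = NOT True = False
NOT ((x6 IMPLIES x3) AND (x3 OR x6)) IMPLIES NOT ((x6 OR (x6 IMPLIES x3)) IMPLIES (((NOT NOT (x3 OR x6) IMPLIES (x3 OR x6)) AND NOT NOT ((x6 IMPLIES NOT NOT (x3 IMPLIES x6)) IMPLIES x3)) OR (x6 IMPLIES x3))) = False IMPLIES False = True

True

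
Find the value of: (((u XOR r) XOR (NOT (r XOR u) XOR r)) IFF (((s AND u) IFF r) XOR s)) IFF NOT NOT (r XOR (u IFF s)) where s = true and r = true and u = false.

false

Substituting s=true, r=true, u=false:
u XOR r = false XOR true = true
r XOR u = true XOR false = true
NOT (r XOR u) = NOT true = false
NOT (r XOR u) XOR r = false XOR true = true
(u XOR r) XOR (NOT (r XOR u) XOR r) = true XOR true = false
s AND u = true AND false = false
(s AND u) IFF r = false IFF true = false
((s AND u) IFF r) XOR s = false XOR true = true
((u XOR r) XOR (NOT (r XOR u) XOR r)) IFF (((s AND u) IFF r) XOR s) = false IFF true = false
u IFF s = false IFF true = false
r XOR (u IFF s) = true XOR false = true
NOT (r XOR (u IFF s)) = NOT true = false
NOT NOT (r XOR (u IFF s)) = NOT false = true
(((u XOR r) XOR (NOT (r XOR u) XOR r)) IFF (((s AND u) IFF r) XOR s)) IFF NOT NOT (r XOR (u IFF s)) = false IFF true = false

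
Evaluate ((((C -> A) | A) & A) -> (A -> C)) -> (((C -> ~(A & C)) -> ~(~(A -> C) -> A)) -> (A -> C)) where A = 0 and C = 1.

1

C -> A = 1 -> 0 = 0
(C -> A) | A = 0 | 0 = 0
((C -> A) | A) & A = 0 & 0 = 0
A -> C = 0 -> 1 = 1
(((C -> A) | A) & A) -> (A -> C) = 0 -> 1 = 1
A & C = 0 & 1 = 0
~(A & C) = ~0 = 1
C -> ~(A & C) = 1 -> 1 = 1
A -> C = 0 -> 1 = 1
~(A -> C) = ~1 = 0
~(A -> C) -> A = 0 -> 0 = 1
~(~(A -> C) -> A) = ~1 = 0
(C -> ~(A & C)) -> ~(~(A -> C) -> A) = 1 -> 0 = 0
A -> C = 0 -> 1 = 1
((C -> ~(A & C)) -> ~(~(A -> C) -> A)) -> (A -> C) = 0 -> 1 = 1
((((C -> A) | A) & A) -> (A -> C)) -> (((C -> ~(A & C)) -> ~(~(A -> C) -> A)) -> (A -> C)) = 1 -> 1 = 1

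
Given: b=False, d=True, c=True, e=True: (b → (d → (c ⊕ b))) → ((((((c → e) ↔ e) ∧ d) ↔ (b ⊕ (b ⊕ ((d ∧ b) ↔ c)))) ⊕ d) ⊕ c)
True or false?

False

c ⊕ b = True ⊕ False = True
d → (c ⊕ b) = True → True = True
b → (d → (c ⊕ b)) = False → True = True
c → e = True → True = True
(c → e) ↔ e = True ↔ True = True
((c → e) ↔ e) ∧ d = True ∧ True = True
d ∧ b = True ∧ False = False
(d ∧ b) ↔ c = False ↔ True = False
b ⊕ ((d ∧ b) ↔ c) = False ⊕ False = False
b ⊕ (b ⊕ ((d ∧ b) ↔ c)) = False ⊕ False = False
(((c → e) ↔ e) ∧ d) ↔ (b ⊕ (b ⊕ ((d ∧ b) ↔ c))) = True ↔ False = False
((((c → e) ↔ e) ∧ d) ↔ (b ⊕ (b ⊕ ((d ∧ b) ↔ c)))) ⊕ d = False ⊕ True = True
(((((c → e) ↔ e) ∧ d) ↔ (b ⊕ (b ⊕ ((d ∧ b) ↔ c)))) ⊕ d) ⊕ c = True ⊕ True = False
(b → (d → (c ⊕ b))) → ((((((c → e) ↔ e) ∧ d) ↔ (b ⊕ (b ⊕ ((d ∧ b) ↔ c)))) ⊕ d) ⊕ c) = True → False = False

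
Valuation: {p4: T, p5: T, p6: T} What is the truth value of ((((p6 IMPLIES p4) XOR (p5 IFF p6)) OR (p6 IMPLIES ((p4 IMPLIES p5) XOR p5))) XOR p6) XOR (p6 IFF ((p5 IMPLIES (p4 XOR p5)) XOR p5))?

F

p6 IMPLIES p4 = T IMPLIES T = T
p5 IFF p6 = T IFF T = T
(p6 IMPLIES p4) XOR (p5 IFF p6) = T XOR T = F
p4 IMPLIES p5 = T IMPLIES T = T
(p4 IMPLIES p5) XOR p5 = T XOR T = F
p6 IMPLIES ((p4 IMPLIES p5) XOR p5) = T IMPLIES F = F
((p6 IMPLIES p4) XOR (p5 IFF p6)) OR (p6 IMPLIES ((p4 IMPLIES p5) XOR p5)) = F OR F = F
(((p6 IMPLIES p4) XOR (p5 IFF p6)) OR (p6 IMPLIES ((p4 IMPLIES p5) XOR p5))) XOR p6 = F XOR T = T
p4 XOR p5 = T XOR T = F
p5 IMPLIES (p4 XOR p5) = T IMPLIES F = F
(p5 IMPLIES (p4 XOR p5)) XOR p5 = F XOR T = T
p6 IFF ((p5 IMPLIES (p4 XOR p5)) XOR p5) = T IFF T = T
((((p6 IMPLIES p4) XOR (p5 IFF p6)) OR (p6 IMPLIES ((p4 IMPLIES p5) XOR p5))) XOR p6) XOR (p6 IFF ((p5 IMPLIES (p4 XOR p5)) XOR p5)) = T XOR T = F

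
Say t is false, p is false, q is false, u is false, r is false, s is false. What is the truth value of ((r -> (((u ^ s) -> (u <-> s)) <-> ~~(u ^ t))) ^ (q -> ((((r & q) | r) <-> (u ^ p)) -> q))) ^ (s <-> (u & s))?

u ^ s = F ^ F = F
u <-> s = F <-> F = T
(u ^ s) -> (u <-> s) = F -> T = T
u ^ t = F ^ F = F
~(u ^ t) = ~F = T
~~(u ^ t) = ~T = F
((u ^ s) -> (u <-> s)) <-> ~~(u ^ t) = T <-> F = F
r -> (((u ^ s) -> (u <-> s)) <-> ~~(u ^ t)) = F -> F = T
r & q = F & F = F
(r & q) | r = F | F = F
u ^ p = F ^ F = F
((r & q) | r) <-> (u ^ p) = F <-> F = T
(((r & q) | r) <-> (u ^ p)) -> q = T -> F = F
q -> ((((r & q) | r) <-> (u ^ p)) -> q) = F -> F = T
(r -> (((u ^ s) -> (u <-> s)) <-> ~~(u ^ t))) ^ (q -> ((((r & q) | r) <-> (u ^ p)) -> q)) = T ^ T = F
u & s = F & F = F
s <-> (u & s) = F <-> F = T
((r -> (((u ^ s) -> (u <-> s)) <-> ~~(u ^ t))) ^ (q -> ((((r & q) | r) <-> (u ^ p)) -> q))) ^ (s <-> (u & s)) = F ^ T = T

T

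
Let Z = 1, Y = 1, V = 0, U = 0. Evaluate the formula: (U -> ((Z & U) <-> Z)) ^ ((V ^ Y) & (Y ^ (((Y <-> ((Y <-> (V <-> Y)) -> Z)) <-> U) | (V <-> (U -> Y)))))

0

Substituting Z=1, Y=1, V=0, U=0:
Z & U = 1 & 0 = 0
(Z & U) <-> Z = 0 <-> 1 = 0
U -> ((Z & U) <-> Z) = 0 -> 0 = 1
V ^ Y = 0 ^ 1 = 1
V <-> Y = 0 <-> 1 = 0
Y <-> (V <-> Y) = 1 <-> 0 = 0
(Y <-> (V <-> Y)) -> Z = 0 -> 1 = 1
Y <-> ((Y <-> (V <-> Y)) -> Z) = 1 <-> 1 = 1
(Y <-> ((Y <-> (V <-> Y)) -> Z)) <-> U = 1 <-> 0 = 0
U -> Y = 0 -> 1 = 1
V <-> (U -> Y) = 0 <-> 1 = 0
((Y <-> ((Y <-> (V <-> Y)) -> Z)) <-> U) | (V <-> (U -> Y)) = 0 | 0 = 0
Y ^ (((Y <-> ((Y <-> (V <-> Y)) -> Z)) <-> U) | (V <-> (U -> Y))) = 1 ^ 0 = 1
(V ^ Y) & (Y ^ (((Y <-> ((Y <-> (V <-> Y)) -> Z)) <-> U) | (V <-> (U -> Y)))) = 1 & 1 = 1
(U -> ((Z & U) <-> Z)) ^ ((V ^ Y) & (Y ^ (((Y <-> ((Y <-> (V <-> Y)) -> Z)) <-> U) | (V <-> (U -> Y))))) = 1 ^ 1 = 0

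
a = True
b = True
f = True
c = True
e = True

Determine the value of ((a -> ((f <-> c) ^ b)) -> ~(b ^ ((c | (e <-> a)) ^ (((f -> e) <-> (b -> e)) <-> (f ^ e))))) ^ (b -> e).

False

f <-> c = True <-> True = True
(f <-> c) ^ b = True ^ True = False
a -> ((f <-> c) ^ b) = True -> False = False
e <-> a = True <-> True = True
c | (e <-> a) = True | True = True
f -> e = True -> True = True
b -> e = True -> True = True
(f -> e) <-> (b -> e) = True <-> True = True
f ^ e = True ^ True = False
((f -> e) <-> (b -> e)) <-> (f ^ e) = True <-> False = False
(c | (e <-> a)) ^ (((f -> e) <-> (b -> e)) <-> (f ^ e)) = True ^ False = True
b ^ ((c | (e <-> a)) ^ (((f -> e) <-> (b -> e)) <-> (f ^ e))) = True ^ True = False
~(b ^ ((c | (e <-> a)) ^ (((f -> e) <-> (b -> e)) <-> (f ^ e)))) = ~False = True
(a -> ((f <-> c) ^ b)) -> ~(b ^ ((c | (e <-> a)) ^ (((f -> e) <-> (b -> e)) <-> (f ^ e)))) = False -> True = True
b -> e = True -> True = True
((a -> ((f <-> c) ^ b)) -> ~(b ^ ((c | (e <-> a)) ^ (((f -> e) <-> (b -> e)) <-> (f ^ e))))) ^ (b -> e) = True ^ True = False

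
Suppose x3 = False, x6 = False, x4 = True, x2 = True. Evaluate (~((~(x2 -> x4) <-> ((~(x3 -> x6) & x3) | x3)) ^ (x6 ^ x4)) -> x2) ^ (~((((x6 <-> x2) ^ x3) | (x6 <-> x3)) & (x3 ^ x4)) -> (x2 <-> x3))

False

x2 -> x4 = True -> True = True
~(x2 -> x4) = ~True = False
x3 -> x6 = False -> False = True
~(x3 -> x6) = ~True = False
~(x3 -> x6) & x3 = False & False = False
(~(x3 -> x6) & x3) | x3 = False | False = False
~(x2 -> x4) <-> ((~(x3 -> x6) & x3) | x3) = False <-> False = True
x6 ^ x4 = False ^ True = True
(~(x2 -> x4) <-> ((~(x3 -> x6) & x3) | x3)) ^ (x6 ^ x4) = True ^ True = False
~((~(x2 -> x4) <-> ((~(x3 -> x6) & x3) | x3)) ^ (x6 ^ x4)) = ~False = True
~((~(x2 -> x4) <-> ((~(x3 -> x6) & x3) | x3)) ^ (x6 ^ x4)) -> x2 = True -> True = True
x6 <-> x2 = False <-> True = False
(x6 <-> x2) ^ x3 = False ^ False = False
x6 <-> x3 = False <-> False = True
((x6 <-> x2) ^ x3) | (x6 <-> x3) = False | True = True
x3 ^ x4 = False ^ True = True
(((x6 <-> x2) ^ x3) | (x6 <-> x3)) & (x3 ^ x4) = True & True = True
~((((x6 <-> x2) ^ x3) | (x6 <-> x3)) & (x3 ^ x4)) = ~True = False
x2 <-> x3 = True <-> False = False
~((((x6 <-> x2) ^ x3) | (x6 <-> x3)) & (x3 ^ x4)) -> (x2 <-> x3) = False -> False = True
(~((~(x2 -> x4) <-> ((~(x3 -> x6) & x3) | x3)) ^ (x6 ^ x4)) -> x2) ^ (~((((x6 <-> x2) ^ x3) | (x6 <-> x3)) & (x3 ^ x4)) -> (x2 <-> x3)) = True ^ True = False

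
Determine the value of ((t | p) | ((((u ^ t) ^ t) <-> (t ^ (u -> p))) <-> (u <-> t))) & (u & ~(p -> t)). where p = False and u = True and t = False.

False

Substituting p=False, u=True, t=False:
t | p = False | False = False
u ^ t = True ^ False = True
(u ^ t) ^ t = True ^ False = True
u -> p = True -> False = False
t ^ (u -> p) = False ^ False = False
((u ^ t) ^ t) <-> (t ^ (u -> p)) = True <-> False = False
u <-> t = True <-> False = False
(((u ^ t) ^ t) <-> (t ^ (u -> p))) <-> (u <-> t) = False <-> False = True
(t | p) | ((((u ^ t) ^ t) <-> (t ^ (u -> p))) <-> (u <-> t)) = False | True = True
p -> t = False -> False = True
~(p -> t) = ~True = False
u & ~(p -> t) = True & False = False
((t | p) | ((((u ^ t) ^ t) <-> (t ^ (u -> p))) <-> (u <-> t))) & (u & ~(p -> t)) = True & False = False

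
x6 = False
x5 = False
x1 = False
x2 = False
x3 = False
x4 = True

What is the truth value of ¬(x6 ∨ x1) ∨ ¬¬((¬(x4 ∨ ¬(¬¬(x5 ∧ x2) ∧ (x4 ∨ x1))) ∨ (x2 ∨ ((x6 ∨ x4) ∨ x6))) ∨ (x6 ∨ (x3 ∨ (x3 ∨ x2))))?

x6 ∨ x1 = False ∨ False = False
¬(x6 ∨ x1) = ¬False = True
x5 ∧ x2 = False ∧ False = False
¬(x5 ∧ x2) = ¬False = True
¬¬(x5 ∧ x2) = ¬True = False
x4 ∨ x1 = True ∨ False = True
¬¬(x5 ∧ x2) ∧ (x4 ∨ x1) = False ∧ True = False
¬(¬¬(x5 ∧ x2) ∧ (x4 ∨ x1)) = ¬False = True
x4 ∨ ¬(¬¬(x5 ∧ x2) ∧ (x4 ∨ x1)) = True ∨ True = True
¬(x4 ∨ ¬(¬¬(x5 ∧ x2) ∧ (x4 ∨ x1))) = ¬True = False
x6 ∨ x4 = False ∨ True = True
(x6 ∨ x4) ∨ x6 = True ∨ False = True
x2 ∨ ((x6 ∨ x4) ∨ x6) = False ∨ True = True
¬(x4 ∨ ¬(¬¬(x5 ∧ x2) ∧ (x4 ∨ x1))) ∨ (x2 ∨ ((x6 ∨ x4) ∨ x6)) = False ∨ True = True
x3 ∨ x2 = False ∨ False = False
x3 ∨ (x3 ∨ x2) = False ∨ False = False
x6 ∨ (x3 ∨ (x3 ∨ x2)) = False ∨ False = False
(¬(x4 ∨ ¬(¬¬(x5 ∧ x2) ∧ (x4 ∨ x1))) ∨ (x2 ∨ ((x6 ∨ x4) ∨ x6))) ∨ (x6 ∨ (x3 ∨ (x3 ∨ x2))) = True ∨ False = True
¬((¬(x4 ∨ ¬(¬¬(x5 ∧ x2) ∧ (x4 ∨ x1))) ∨ (x2 ∨ ((x6 ∨ x4) ∨ x6))) ∨ (x6 ∨ (x3 ∨ (x3 ∨ x2)))) = ¬True = False
¬¬((¬(x4 ∨ ¬(¬¬(x5 ∧ x2) ∧ (x4 ∨ x1))) ∨ (x2 ∨ ((x6 ∨ x4) ∨ x6))) ∨ (x6 ∨ (x3 ∨ (x3 ∨ x2)))) = ¬False = True
¬(x6 ∨ x1) ∨ ¬¬((¬(x4 ∨ ¬(¬¬(x5 ∧ x2) ∧ (x4 ∨ x1))) ∨ (x2 ∨ ((x6 ∨ x4) ∨ x6))) ∨ (x6 ∨ (x3 ∨ (x3 ∨ x2)))) = True ∨ True = True

True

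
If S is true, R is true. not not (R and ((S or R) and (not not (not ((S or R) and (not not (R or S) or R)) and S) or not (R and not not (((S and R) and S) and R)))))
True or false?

S or R = True or True = True
S or R = True or True = True
R or S = True or True = True
not (R or S) = not True = False
not not (R or S) = not False = True
not not (R or S) or R = True or True = True
(S or R) and (not not (R or S) or R) = True and True = True
not ((S or R) and (not not (R or S) or R)) = not True = False
not ((S or R) and (not not (R or S) or R)) and S = False and True = False
not (not ((S or R) and (not not (R or S) or R)) and S) = not False = True
not not (not ((S or R) and (not not (R or S) or R)) and S) = not True = False
S and R = True and True = True
(S and R) and S = True and True = True
((S and R) and S) and R = True and True = True
not (((S and R) and S) and R) = not True = False
not not (((S and R) and S) and R) = not False = True
R and not not (((S and R) and S) and R) = True and True = True
not (R and not not (((S and R) and S) and R)) = not True = False
not not (not ((S or R) and (not not (R or S) or R)) and S) or not (R and not not (((S and R) and S) and R)) = False or False = False
(S or R) and (not not (not ((S or R) and (not not (R or S) or R)) and S) or not (R and not not (((S and R) and S) and R))) = True and False = False
R and ((S or R) and (not not (not ((S or R) and (not not (R or S) or R)) and S) or not (R and not not (((S and R) and S) and R)))) = True and False = False
not (R and ((S or R) and (not not (not ((S or R) and (not not (R or S) or R)) and S) or not (R and not not (((S and R) and S) and R))))) = not False = True
not not (R and ((S or R) and (not not (not ((S or R) and (not not (R or S) or R)) and S) or not (R and not not (((S and R) and S) and R))))) = not True = False

False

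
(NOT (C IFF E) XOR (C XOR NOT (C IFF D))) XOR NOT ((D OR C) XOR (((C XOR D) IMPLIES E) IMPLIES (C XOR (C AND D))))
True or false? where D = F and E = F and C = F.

T

C IFF E = F IFF F = T
NOT (C IFF E) = NOT T = F
C IFF D = F IFF F = T
NOT (C IFF D) = NOT T = F
C XOR NOT (C IFF D) = F XOR F = F
NOT (C IFF E) XOR (C XOR NOT (C IFF D)) = F XOR F = F
D OR C = F OR F = F
C XOR D = F XOR F = F
(C XOR D) IMPLIES E = F IMPLIES F = T
C AND D = F AND F = F
C XOR (C AND D) = F XOR F = F
((C XOR D) IMPLIES E) IMPLIES (C XOR (C AND D)) = T IMPLIES F = F
(D OR C) XOR (((C XOR D) IMPLIES E) IMPLIES (C XOR (C AND D))) = F XOR F = F
NOT ((D OR C) XOR (((C XOR D) IMPLIES E) IMPLIES (C XOR (C AND D)))) = NOT F = T
(NOT (C IFF E) XOR (C XOR NOT (C IFF D))) XOR NOT ((D OR C) XOR (((C XOR D) IMPLIES E) IMPLIES (C XOR (C AND D)))) = F XOR T = T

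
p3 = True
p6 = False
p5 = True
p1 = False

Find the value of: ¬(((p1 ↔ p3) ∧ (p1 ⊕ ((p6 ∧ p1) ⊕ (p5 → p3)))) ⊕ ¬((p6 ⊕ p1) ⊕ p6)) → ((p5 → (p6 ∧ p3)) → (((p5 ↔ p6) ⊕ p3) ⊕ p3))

True

Substituting p3=True, p6=False, p5=True, p1=False:
p1 ↔ p3 = False ↔ True = False
p6 ∧ p1 = False ∧ False = False
p5 → p3 = True → True = True
(p6 ∧ p1) ⊕ (p5 → p3) = False ⊕ True = True
p1 ⊕ ((p6 ∧ p1) ⊕ (p5 → p3)) = False ⊕ True = True
(p1 ↔ p3) ∧ (p1 ⊕ ((p6 ∧ p1) ⊕ (p5 → p3))) = False ∧ True = False
p6 ⊕ p1 = False ⊕ False = False
(p6 ⊕ p1) ⊕ p6 = False ⊕ False = False
¬((p6 ⊕ p1) ⊕ p6) = ¬False = True
((p1 ↔ p3) ∧ (p1 ⊕ ((p6 ∧ p1) ⊕ (p5 → p3)))) ⊕ ¬((p6 ⊕ p1) ⊕ p6) = False ⊕ True = True
¬(((p1 ↔ p3) ∧ (p1 ⊕ ((p6 ∧ p1) ⊕ (p5 → p3)))) ⊕ ¬((p6 ⊕ p1) ⊕ p6)) = ¬True = False
p6 ∧ p3 = False ∧ True = False
p5 → (p6 ∧ p3) = True → False = False
p5 ↔ p6 = True ↔ False = False
(p5 ↔ p6) ⊕ p3 = False ⊕ True = True
((p5 ↔ p6) ⊕ p3) ⊕ p3 = True ⊕ True = False
(p5 → (p6 ∧ p3)) → (((p5 ↔ p6) ⊕ p3) ⊕ p3) = False → False = True
¬(((p1 ↔ p3) ∧ (p1 ⊕ ((p6 ∧ p1) ⊕ (p5 → p3)))) ⊕ ¬((p6 ⊕ p1) ⊕ p6)) → ((p5 → (p6 ∧ p3)) → (((p5 ↔ p6) ⊕ p3) ⊕ p3)) = False → True = True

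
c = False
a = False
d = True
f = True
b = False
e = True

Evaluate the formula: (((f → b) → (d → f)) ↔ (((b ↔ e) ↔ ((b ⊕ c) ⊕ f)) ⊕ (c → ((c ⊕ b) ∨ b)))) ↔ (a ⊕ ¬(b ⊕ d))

f → b = True → False = False
d → f = True → True = True
(f → b) → (d → f) = False → True = True
b ↔ e = False ↔ True = False
b ⊕ c = False ⊕ False = False
(b ⊕ c) ⊕ f = False ⊕ True = True
(b ↔ e) ↔ ((b ⊕ c) ⊕ f) = False ↔ True = False
c ⊕ b = False ⊕ False = False
(c ⊕ b) ∨ b = False ∨ False = False
c → ((c ⊕ b) ∨ b) = False → False = True
((b ↔ e) ↔ ((b ⊕ c) ⊕ f)) ⊕ (c → ((c ⊕ b) ∨ b)) = False ⊕ True = True
((f → b) → (d → f)) ↔ (((b ↔ e) ↔ ((b ⊕ c) ⊕ f)) ⊕ (c → ((c ⊕ b) ∨ b))) = True ↔ True = True
b ⊕ d = False ⊕ True = True
¬(b ⊕ d) = ¬True = False
a ⊕ ¬(b ⊕ d) = False ⊕ False = False
(((f → b) → (d → f)) ↔ (((b ↔ e) ↔ ((b ⊕ c) ⊕ f)) ⊕ (c → ((c ⊕ b) ∨ b)))) ↔ (a ⊕ ¬(b ⊕ d)) = True ↔ False = False

False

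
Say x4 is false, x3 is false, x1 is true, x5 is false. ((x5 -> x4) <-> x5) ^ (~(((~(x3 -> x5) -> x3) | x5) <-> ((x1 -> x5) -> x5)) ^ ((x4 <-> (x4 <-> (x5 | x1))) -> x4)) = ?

x5 -> x4 = F -> F = T
(x5 -> x4) <-> x5 = T <-> F = F
x3 -> x5 = F -> F = T
~(x3 -> x5) = ~T = F
~(x3 -> x5) -> x3 = F -> F = T
(~(x3 -> x5) -> x3) | x5 = T | F = T
x1 -> x5 = T -> F = F
(x1 -> x5) -> x5 = F -> F = T
((~(x3 -> x5) -> x3) | x5) <-> ((x1 -> x5) -> x5) = T <-> T = T
~(((~(x3 -> x5) -> x3) | x5) <-> ((x1 -> x5) -> x5)) = ~T = F
x5 | x1 = F | T = T
x4 <-> (x5 | x1) = F <-> T = F
x4 <-> (x4 <-> (x5 | x1)) = F <-> F = T
(x4 <-> (x4 <-> (x5 | x1))) -> x4 = T -> F = F
~(((~(x3 -> x5) -> x3) | x5) <-> ((x1 -> x5) -> x5)) ^ ((x4 <-> (x4 <-> (x5 | x1))) -> x4) = F ^ F = F
((x5 -> x4) <-> x5) ^ (~(((~(x3 -> x5) -> x3) | x5) <-> ((x1 -> x5) -> x5)) ^ ((x4 <-> (x4 <-> (x5 | x1))) -> x4)) = F ^ F = F

F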